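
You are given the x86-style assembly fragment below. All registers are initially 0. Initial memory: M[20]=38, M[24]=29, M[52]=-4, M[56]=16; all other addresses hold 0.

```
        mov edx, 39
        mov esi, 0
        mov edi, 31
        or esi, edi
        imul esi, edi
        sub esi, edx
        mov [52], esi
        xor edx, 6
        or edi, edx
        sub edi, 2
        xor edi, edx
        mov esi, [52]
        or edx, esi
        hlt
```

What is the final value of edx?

edx=39
esi=0
edi=31
esi=0|31=31
esi=31*31=961
esi=961-39=922
mov [52], esi → M[52]=922
edx=39^6=33
edi=31|33=63
edi=63-2=61
edi=61^33=28
esi=M[52]=922
edx=33|922=955
halt.

955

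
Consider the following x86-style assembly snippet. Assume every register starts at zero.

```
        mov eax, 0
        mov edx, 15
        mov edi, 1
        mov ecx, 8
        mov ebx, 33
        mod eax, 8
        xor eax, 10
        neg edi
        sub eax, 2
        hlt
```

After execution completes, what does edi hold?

eax=0
edx=15
edi=1
ecx=8
ebx=33
eax=0%8=0
eax=0^10=10
edi=-(1)=-1
eax=10-2=8
halt.

-1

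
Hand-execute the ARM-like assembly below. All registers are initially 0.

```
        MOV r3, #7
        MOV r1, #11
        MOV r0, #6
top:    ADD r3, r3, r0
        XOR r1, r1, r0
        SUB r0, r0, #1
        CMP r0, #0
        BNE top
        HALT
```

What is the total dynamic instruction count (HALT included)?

34

MOV r3, #7 → r3=7
MOV r1, #11 → r1=11
MOV r0, #6 → r0=6
ADD r3, r3, r0 → r3=7+6=13
XOR r1, r1, r0 → r1=11^6=13
SUB r0, r0, #1 → r0=6-1=5
CMP r0, #0  (cmp 5,0)
BNE top: taken
ADD r3, r3, r0 → r3=13+5=18
XOR r1, r1, r0 → r1=13^5=8
SUB r0, r0, #1 → r0=5-1=4
CMP r0, #0  (cmp 4,0)
BNE top: taken
ADD r3, r3, r0 → r3=18+4=22
XOR r1, r1, r0 → r1=8^4=12
SUB r0, r0, #1 → r0=4-1=3
CMP r0, #0  (cmp 3,0)
BNE top: taken
ADD r3, r3, r0 → r3=22+3=25
XOR r1, r1, r0 → r1=12^3=15
SUB r0, r0, #1 → r0=3-1=2
CMP r0, #0  (cmp 2,0)
BNE top: taken
ADD r3, r3, r0 → r3=25+2=27
XOR r1, r1, r0 → r1=15^2=13
SUB r0, r0, #1 → r0=2-1=1
CMP r0, #0  (cmp 1,0)
BNE top: taken
ADD r3, r3, r0 → r3=27+1=28
XOR r1, r1, r0 → r1=13^1=12
SUB r0, r0, #1 → r0=1-1=0
CMP r0, #0  (cmp 0,0)
BNE top: not taken
halt.
Total executed instructions: 34.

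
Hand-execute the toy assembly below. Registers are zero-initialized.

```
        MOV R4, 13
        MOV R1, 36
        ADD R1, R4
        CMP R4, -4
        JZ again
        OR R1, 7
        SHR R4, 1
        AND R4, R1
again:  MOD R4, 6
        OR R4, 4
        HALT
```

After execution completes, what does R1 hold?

MOV R4, 13 → R4=13
MOV R1, 36 → R1=36
ADD R1, R4 → R1=36+13=49
CMP R4, -4  (cmp 13,-4)
JZ again: not taken
OR R1, 7 → R1=49|7=55
SHR R4, 1 → R4=13>>1=6
AND R4, R1 → R4=6&55=6
MOD R4, 6 → R4=6%6=0
OR R4, 4 → R4=0|4=4
halt.

55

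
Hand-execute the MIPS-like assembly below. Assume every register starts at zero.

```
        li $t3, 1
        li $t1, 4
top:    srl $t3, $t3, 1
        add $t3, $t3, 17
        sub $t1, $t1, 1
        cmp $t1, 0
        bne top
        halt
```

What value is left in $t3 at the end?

li $t3, 1 → $t3=1
li $t1, 4 → $t1=4
srl $t3, $t3, 1 → $t3=1>>1=0
add $t3, $t3, 17 → $t3=0+17=17
sub $t1, $t1, 1 → $t1=4-1=3
cmp $t1, 0  (cmp 3,0)
bne top: taken
srl $t3, $t3, 1 → $t3=17>>1=8
add $t3, $t3, 17 → $t3=8+17=25
sub $t1, $t1, 1 → $t1=3-1=2
cmp $t1, 0  (cmp 2,0)
bne top: taken
srl $t3, $t3, 1 → $t3=25>>1=12
add $t3, $t3, 17 → $t3=12+17=29
sub $t1, $t1, 1 → $t1=2-1=1
cmp $t1, 0  (cmp 1,0)
bne top: taken
srl $t3, $t3, 1 → $t3=29>>1=14
add $t3, $t3, 17 → $t3=14+17=31
sub $t1, $t1, 1 → $t1=1-1=0
cmp $t1, 0  (cmp 0,0)
bne top: not taken
halt.

31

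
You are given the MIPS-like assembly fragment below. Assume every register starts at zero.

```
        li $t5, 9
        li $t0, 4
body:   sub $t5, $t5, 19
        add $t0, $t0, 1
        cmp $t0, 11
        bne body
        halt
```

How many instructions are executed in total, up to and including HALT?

$t5=9
$t0=4
$t5=9-19=-10
$t0=4+1=5
cmp $t0, 11  (cmp 5,11)
bne body: taken
$t5=(-10)-19=-29
$t0=5+1=6
cmp $t0, 11  (cmp 6,11)
bne body: taken
$t5=(-29)-19=-48
$t0=6+1=7
cmp $t0, 11  (cmp 7,11)
bne body: taken
$t5=(-48)-19=-67
$t0=7+1=8
cmp $t0, 11  (cmp 8,11)
bne body: taken
$t5=(-67)-19=-86
$t0=8+1=9
cmp $t0, 11  (cmp 9,11)
bne body: taken
$t5=(-86)-19=-105
$t0=9+1=10
cmp $t0, 11  (cmp 10,11)
bne body: taken
$t5=(-105)-19=-124
$t0=10+1=11
cmp $t0, 11  (cmp 11,11)
bne body: not taken
halt.
Total executed instructions: 31.

31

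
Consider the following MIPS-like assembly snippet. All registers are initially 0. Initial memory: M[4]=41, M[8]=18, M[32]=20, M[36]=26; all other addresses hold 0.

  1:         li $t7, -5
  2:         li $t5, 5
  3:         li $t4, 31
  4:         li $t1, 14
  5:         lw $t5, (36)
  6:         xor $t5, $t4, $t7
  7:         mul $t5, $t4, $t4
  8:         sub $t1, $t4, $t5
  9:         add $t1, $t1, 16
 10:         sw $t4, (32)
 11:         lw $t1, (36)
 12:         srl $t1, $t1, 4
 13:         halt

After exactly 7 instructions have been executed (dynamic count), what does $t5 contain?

961

after li $t7, -5: $t7=-5
after li $t5, 5: $t5=5
after li $t4, 31: $t4=31
after li $t1, 14: $t1=14
after lw $t5, (36): $t5=M[36]=26
after xor $t5, $t4, $t7: $t5=31^(-5)=-28
after mul $t5, $t4, $t4: $t5=31*31=961
After step 7: $t5 = 961.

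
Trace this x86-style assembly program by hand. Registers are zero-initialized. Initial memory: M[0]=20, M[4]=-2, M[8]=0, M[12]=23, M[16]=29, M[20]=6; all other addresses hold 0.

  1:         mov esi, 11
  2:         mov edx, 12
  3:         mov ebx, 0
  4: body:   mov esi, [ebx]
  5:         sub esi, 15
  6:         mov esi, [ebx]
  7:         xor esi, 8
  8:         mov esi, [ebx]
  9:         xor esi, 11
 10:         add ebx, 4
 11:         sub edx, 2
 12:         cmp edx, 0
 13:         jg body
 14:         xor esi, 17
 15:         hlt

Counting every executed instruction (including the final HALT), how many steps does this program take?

after mov esi, 11: esi=11
after mov edx, 12: edx=12
after mov ebx, 0: ebx=0
after mov esi, [ebx]: esi=M[0]=20
after sub esi, 15: esi=20-15=5
after mov esi, [ebx]: esi=M[0]=20
after xor esi, 8: esi=20^8=28
after mov esi, [ebx]: esi=M[0]=20
after xor esi, 11: esi=20^11=31
after add ebx, 4: ebx=0+4=4
after sub edx, 2: edx=12-2=10
cmp edx, 0  (cmp 10,0)
jg body: taken
after mov esi, [ebx]: esi=M[4]=-2
after sub esi, 15: esi=(-2)-15=-17
after mov esi, [ebx]: esi=M[4]=-2
after xor esi, 8: esi=(-2)^8=-10
after mov esi, [ebx]: esi=M[4]=-2
after xor esi, 11: esi=(-2)^11=-11
after add ebx, 4: ebx=4+4=8
after sub edx, 2: edx=10-2=8
cmp edx, 0  (cmp 8,0)
jg body: taken
after mov esi, [ebx]: esi=M[8]=0
after sub esi, 15: esi=0-15=-15
after mov esi, [ebx]: esi=M[8]=0
after xor esi, 8: esi=0^8=8
after mov esi, [ebx]: esi=M[8]=0
after xor esi, 11: esi=0^11=11
after add ebx, 4: ebx=8+4=12
after sub edx, 2: edx=8-2=6
cmp edx, 0  (cmp 6,0)
jg body: taken
after mov esi, [ebx]: esi=M[12]=23
after sub esi, 15: esi=23-15=8
after mov esi, [ebx]: esi=M[12]=23
after xor esi, 8: esi=23^8=31
after mov esi, [ebx]: esi=M[12]=23
after xor esi, 11: esi=23^11=28
after add ebx, 4: ebx=12+4=16
after sub edx, 2: edx=6-2=4
cmp edx, 0  (cmp 4,0)
jg body: taken
after mov esi, [ebx]: esi=M[16]=29
after sub esi, 15: esi=29-15=14
after mov esi, [ebx]: esi=M[16]=29
after xor esi, 8: esi=29^8=21
after mov esi, [ebx]: esi=M[16]=29
after xor esi, 11: esi=29^11=22
after add ebx, 4: ebx=16+4=20
after sub edx, 2: edx=4-2=2
cmp edx, 0  (cmp 2,0)
jg body: taken
after mov esi, [ebx]: esi=M[20]=6
after sub esi, 15: esi=6-15=-9
after mov esi, [ebx]: esi=M[20]=6
after xor esi, 8: esi=6^8=14
after mov esi, [ebx]: esi=M[20]=6
after xor esi, 11: esi=6^11=13
after add ebx, 4: ebx=20+4=24
after sub edx, 2: edx=2-2=0
cmp edx, 0  (cmp 0,0)
jg body: not taken
after xor esi, 17: esi=13^17=28
halt.
Total executed instructions: 65.

65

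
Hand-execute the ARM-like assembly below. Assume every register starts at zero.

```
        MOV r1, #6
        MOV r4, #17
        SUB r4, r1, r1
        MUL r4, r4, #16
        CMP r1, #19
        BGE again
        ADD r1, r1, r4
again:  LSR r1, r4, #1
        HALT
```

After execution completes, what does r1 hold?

0

r1=6
r4=17
r4=6-6=0
r4=0*16=0
CMP r1, #19  (cmp 6,19)
BGE again: not taken
r1=6+0=6
r1=0>>1=0
halt.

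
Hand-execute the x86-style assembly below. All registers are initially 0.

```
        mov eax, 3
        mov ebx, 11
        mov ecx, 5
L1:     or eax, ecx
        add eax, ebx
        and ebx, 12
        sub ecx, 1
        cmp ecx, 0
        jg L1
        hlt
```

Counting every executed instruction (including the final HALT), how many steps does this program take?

34

after mov eax, 3: eax=3
after mov ebx, 11: ebx=11
after mov ecx, 5: ecx=5
after or eax, ecx: eax=3|5=7
after add eax, ebx: eax=7+11=18
after and ebx, 12: ebx=11&12=8
after sub ecx, 1: ecx=5-1=4
cmp ecx, 0  (cmp 4,0)
jg L1: taken
after or eax, ecx: eax=18|4=22
after add eax, ebx: eax=22+8=30
after and ebx, 12: ebx=8&12=8
after sub ecx, 1: ecx=4-1=3
cmp ecx, 0  (cmp 3,0)
jg L1: taken
after or eax, ecx: eax=30|3=31
after add eax, ebx: eax=31+8=39
after and ebx, 12: ebx=8&12=8
after sub ecx, 1: ecx=3-1=2
cmp ecx, 0  (cmp 2,0)
jg L1: taken
after or eax, ecx: eax=39|2=39
after add eax, ebx: eax=39+8=47
after and ebx, 12: ebx=8&12=8
after sub ecx, 1: ecx=2-1=1
cmp ecx, 0  (cmp 1,0)
jg L1: taken
after or eax, ecx: eax=47|1=47
after add eax, ebx: eax=47+8=55
after and ebx, 12: ebx=8&12=8
after sub ecx, 1: ecx=1-1=0
cmp ecx, 0  (cmp 0,0)
jg L1: not taken
halt.
Total executed instructions: 34.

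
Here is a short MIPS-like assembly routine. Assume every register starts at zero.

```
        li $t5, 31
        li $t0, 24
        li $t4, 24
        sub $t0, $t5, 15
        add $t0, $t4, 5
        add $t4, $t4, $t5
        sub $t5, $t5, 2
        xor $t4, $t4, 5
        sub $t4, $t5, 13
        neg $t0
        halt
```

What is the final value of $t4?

li $t5, 31 → $t5=31
li $t0, 24 → $t0=24
li $t4, 24 → $t4=24
sub $t0, $t5, 15 → $t0=31-15=16
add $t0, $t4, 5 → $t0=24+5=29
add $t4, $t4, $t5 → $t4=24+31=55
sub $t5, $t5, 2 → $t5=31-2=29
xor $t4, $t4, 5 → $t4=55^5=50
sub $t4, $t5, 13 → $t4=29-13=16
neg $t0 → $t0=-(29)=-29
halt.

16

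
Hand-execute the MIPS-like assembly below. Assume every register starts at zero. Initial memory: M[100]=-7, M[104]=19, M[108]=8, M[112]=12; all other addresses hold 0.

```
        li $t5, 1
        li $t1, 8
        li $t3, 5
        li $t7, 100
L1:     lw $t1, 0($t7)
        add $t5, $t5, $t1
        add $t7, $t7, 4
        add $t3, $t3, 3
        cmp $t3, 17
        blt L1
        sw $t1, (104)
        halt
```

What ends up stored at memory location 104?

12

$t5=1
$t1=8
$t3=5
$t7=100
$t1=M[100]=-7
$t5=1+(-7)=-6
$t7=100+4=104
$t3=5+3=8
cmp $t3, 17  (cmp 8,17)
blt L1: taken
$t1=M[104]=19
$t5=(-6)+19=13
$t7=104+4=108
$t3=8+3=11
cmp $t3, 17  (cmp 11,17)
blt L1: taken
$t1=M[108]=8
$t5=13+8=21
$t7=108+4=112
$t3=11+3=14
cmp $t3, 17  (cmp 14,17)
blt L1: taken
$t1=M[112]=12
$t5=21+12=33
$t7=112+4=116
$t3=14+3=17
cmp $t3, 17  (cmp 17,17)
blt L1: not taken
sw $t1, (104) → M[104]=12
halt.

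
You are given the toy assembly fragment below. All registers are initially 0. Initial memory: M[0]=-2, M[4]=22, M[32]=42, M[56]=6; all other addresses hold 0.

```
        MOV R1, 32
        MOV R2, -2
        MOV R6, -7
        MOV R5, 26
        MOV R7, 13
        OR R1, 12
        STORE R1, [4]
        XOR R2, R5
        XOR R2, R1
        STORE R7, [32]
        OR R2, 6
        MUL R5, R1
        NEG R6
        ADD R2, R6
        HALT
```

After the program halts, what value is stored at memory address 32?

13

after MOV R1, 32: R1=32
after MOV R2, -2: R2=-2
after MOV R6, -7: R6=-7
after MOV R5, 26: R5=26
after MOV R7, 13: R7=13
after OR R1, 12: R1=32|12=44
STORE R1, [4] → M[4]=44
after XOR R2, R5: R2=(-2)^26=-28
after XOR R2, R1: R2=(-28)^44=-56
STORE R7, [32] → M[32]=13
after OR R2, 6: R2=(-56)|6=-50
after MUL R5, R1: R5=26*44=1144
after NEG R6: R6=-(-7)=7
after ADD R2, R6: R2=(-50)+7=-43
halt.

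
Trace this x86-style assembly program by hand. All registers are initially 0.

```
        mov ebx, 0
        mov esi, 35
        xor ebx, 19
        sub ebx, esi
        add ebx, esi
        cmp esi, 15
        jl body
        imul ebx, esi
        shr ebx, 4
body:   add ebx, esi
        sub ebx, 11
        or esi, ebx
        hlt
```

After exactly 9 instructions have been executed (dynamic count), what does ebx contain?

41

mov ebx, 0 → ebx=0
mov esi, 35 → esi=35
xor ebx, 19 → ebx=0^19=19
sub ebx, esi → ebx=19-35=-16
add ebx, esi → ebx=(-16)+35=19
cmp esi, 15  (cmp 35,15)
jl body: not taken
imul ebx, esi → ebx=19*35=665
shr ebx, 4 → ebx=665>>4=41
After step 9: ebx = 41.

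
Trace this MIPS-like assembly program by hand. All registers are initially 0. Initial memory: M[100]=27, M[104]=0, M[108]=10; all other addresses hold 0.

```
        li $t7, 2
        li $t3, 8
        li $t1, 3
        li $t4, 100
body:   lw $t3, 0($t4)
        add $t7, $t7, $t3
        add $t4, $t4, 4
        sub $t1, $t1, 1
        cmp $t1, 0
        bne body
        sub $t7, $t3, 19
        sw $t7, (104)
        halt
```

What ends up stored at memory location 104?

-9

$t7=2
$t3=8
$t1=3
$t4=100
$t3=M[100]=27
$t7=2+27=29
$t4=100+4=104
$t1=3-1=2
cmp $t1, 0  (cmp 2,0)
bne body: taken
$t3=M[104]=0
$t7=29+0=29
$t4=104+4=108
$t1=2-1=1
cmp $t1, 0  (cmp 1,0)
bne body: taken
$t3=M[108]=10
$t7=29+10=39
$t4=108+4=112
$t1=1-1=0
cmp $t1, 0  (cmp 0,0)
bne body: not taken
$t7=10-19=-9
sw $t7, (104) → M[104]=-9
halt.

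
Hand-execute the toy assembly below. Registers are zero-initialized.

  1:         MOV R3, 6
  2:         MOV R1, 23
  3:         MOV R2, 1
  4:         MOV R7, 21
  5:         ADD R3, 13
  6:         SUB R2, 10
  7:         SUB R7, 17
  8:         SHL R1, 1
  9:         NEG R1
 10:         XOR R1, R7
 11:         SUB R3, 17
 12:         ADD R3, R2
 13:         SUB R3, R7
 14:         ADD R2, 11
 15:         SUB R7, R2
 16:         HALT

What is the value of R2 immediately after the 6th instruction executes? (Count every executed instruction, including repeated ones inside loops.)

R3=6
R1=23
R2=1
R7=21
R3=6+13=19
R2=1-10=-9
After step 6: R2 = -9.

-9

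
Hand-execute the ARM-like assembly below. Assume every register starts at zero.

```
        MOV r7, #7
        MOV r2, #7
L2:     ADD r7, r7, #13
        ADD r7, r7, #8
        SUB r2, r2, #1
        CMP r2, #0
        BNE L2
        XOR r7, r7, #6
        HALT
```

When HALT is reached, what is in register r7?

156

r7=7
r2=7
r7=7+13=20
r7=20+8=28
r2=7-1=6
CMP r2, #0  (cmp 6,0)
BNE L2: taken
r7=28+13=41
r7=41+8=49
r2=6-1=5
CMP r2, #0  (cmp 5,0)
BNE L2: taken
r7=49+13=62
r7=62+8=70
r2=5-1=4
CMP r2, #0  (cmp 4,0)
BNE L2: taken
r7=70+13=83
r7=83+8=91
r2=4-1=3
CMP r2, #0  (cmp 3,0)
BNE L2: taken
r7=91+13=104
r7=104+8=112
r2=3-1=2
CMP r2, #0  (cmp 2,0)
BNE L2: taken
r7=112+13=125
r7=125+8=133
r2=2-1=1
CMP r2, #0  (cmp 1,0)
BNE L2: taken
r7=133+13=146
r7=146+8=154
r2=1-1=0
CMP r2, #0  (cmp 0,0)
BNE L2: not taken
r7=154^6=156
halt.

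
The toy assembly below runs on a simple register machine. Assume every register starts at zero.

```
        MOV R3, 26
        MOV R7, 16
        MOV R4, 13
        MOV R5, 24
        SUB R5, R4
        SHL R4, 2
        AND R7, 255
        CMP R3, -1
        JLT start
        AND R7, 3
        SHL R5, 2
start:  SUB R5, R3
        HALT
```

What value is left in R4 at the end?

R3=26
R7=16
R4=13
R5=24
R5=24-13=11
R4=13<<2=52
R7=16&255=16
CMP R3, -1  (cmp 26,-1)
JLT start: not taken
R7=16&3=0
R5=11<<2=44
R5=44-26=18
halt.

52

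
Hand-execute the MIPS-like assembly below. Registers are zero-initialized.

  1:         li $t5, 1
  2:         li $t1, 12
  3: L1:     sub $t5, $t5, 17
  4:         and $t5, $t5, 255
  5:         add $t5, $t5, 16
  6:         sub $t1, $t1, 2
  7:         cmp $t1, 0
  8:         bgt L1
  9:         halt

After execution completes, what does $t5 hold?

251

li $t5, 1 → $t5=1
li $t1, 12 → $t1=12
sub $t5, $t5, 17 → $t5=1-17=-16
and $t5, $t5, 255 → $t5=(-16)&255=240
add $t5, $t5, 16 → $t5=240+16=256
sub $t1, $t1, 2 → $t1=12-2=10
cmp $t1, 0  (cmp 10,0)
bgt L1: taken
sub $t5, $t5, 17 → $t5=256-17=239
and $t5, $t5, 255 → $t5=239&255=239
add $t5, $t5, 16 → $t5=239+16=255
sub $t1, $t1, 2 → $t1=10-2=8
cmp $t1, 0  (cmp 8,0)
bgt L1: taken
sub $t5, $t5, 17 → $t5=255-17=238
and $t5, $t5, 255 → $t5=238&255=238
add $t5, $t5, 16 → $t5=238+16=254
sub $t1, $t1, 2 → $t1=8-2=6
cmp $t1, 0  (cmp 6,0)
bgt L1: taken
sub $t5, $t5, 17 → $t5=254-17=237
and $t5, $t5, 255 → $t5=237&255=237
add $t5, $t5, 16 → $t5=237+16=253
sub $t1, $t1, 2 → $t1=6-2=4
cmp $t1, 0  (cmp 4,0)
bgt L1: taken
sub $t5, $t5, 17 → $t5=253-17=236
and $t5, $t5, 255 → $t5=236&255=236
add $t5, $t5, 16 → $t5=236+16=252
sub $t1, $t1, 2 → $t1=4-2=2
cmp $t1, 0  (cmp 2,0)
bgt L1: taken
sub $t5, $t5, 17 → $t5=252-17=235
and $t5, $t5, 255 → $t5=235&255=235
add $t5, $t5, 16 → $t5=235+16=251
sub $t1, $t1, 2 → $t1=2-2=0
cmp $t1, 0  (cmp 0,0)
bgt L1: not taken
halt.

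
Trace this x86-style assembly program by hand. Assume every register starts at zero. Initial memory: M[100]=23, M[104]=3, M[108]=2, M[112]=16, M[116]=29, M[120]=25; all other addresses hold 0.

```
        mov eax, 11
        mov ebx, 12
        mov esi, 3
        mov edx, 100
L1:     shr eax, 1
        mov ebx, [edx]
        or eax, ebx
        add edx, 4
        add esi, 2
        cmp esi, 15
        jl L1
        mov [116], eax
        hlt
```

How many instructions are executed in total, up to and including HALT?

48

eax=11
ebx=12
esi=3
edx=100
eax=11>>1=5
ebx=M[100]=23
eax=5|23=23
edx=100+4=104
esi=3+2=5
cmp esi, 15  (cmp 5,15)
jl L1: taken
eax=23>>1=11
ebx=M[104]=3
eax=11|3=11
edx=104+4=108
esi=5+2=7
cmp esi, 15  (cmp 7,15)
jl L1: taken
eax=11>>1=5
ebx=M[108]=2
eax=5|2=7
edx=108+4=112
esi=7+2=9
cmp esi, 15  (cmp 9,15)
jl L1: taken
eax=7>>1=3
ebx=M[112]=16
eax=3|16=19
edx=112+4=116
esi=9+2=11
cmp esi, 15  (cmp 11,15)
jl L1: taken
eax=19>>1=9
ebx=M[116]=29
eax=9|29=29
edx=116+4=120
esi=11+2=13
cmp esi, 15  (cmp 13,15)
jl L1: taken
eax=29>>1=14
ebx=M[120]=25
eax=14|25=31
edx=120+4=124
esi=13+2=15
cmp esi, 15  (cmp 15,15)
jl L1: not taken
mov [116], eax → M[116]=31
halt.
Total executed instructions: 48.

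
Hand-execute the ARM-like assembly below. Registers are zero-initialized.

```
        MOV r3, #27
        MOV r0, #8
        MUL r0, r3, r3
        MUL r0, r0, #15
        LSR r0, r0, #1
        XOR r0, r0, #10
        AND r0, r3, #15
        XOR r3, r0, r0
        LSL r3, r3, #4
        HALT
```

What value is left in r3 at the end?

0

r3=27
r0=8
r0=27*27=729
r0=729*15=10935
r0=10935>>1=5467
r0=5467^10=5457
r0=27&15=11
r3=11^11=0
r3=0<<4=0
halt.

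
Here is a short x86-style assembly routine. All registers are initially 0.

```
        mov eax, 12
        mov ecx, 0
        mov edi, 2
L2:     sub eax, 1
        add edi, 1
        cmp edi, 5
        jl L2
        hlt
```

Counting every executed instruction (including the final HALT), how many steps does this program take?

after mov eax, 12: eax=12
after mov ecx, 0: ecx=0
after mov edi, 2: edi=2
after sub eax, 1: eax=12-1=11
after add edi, 1: edi=2+1=3
cmp edi, 5  (cmp 3,5)
jl L2: taken
after sub eax, 1: eax=11-1=10
after add edi, 1: edi=3+1=4
cmp edi, 5  (cmp 4,5)
jl L2: taken
after sub eax, 1: eax=10-1=9
after add edi, 1: edi=4+1=5
cmp edi, 5  (cmp 5,5)
jl L2: not taken
halt.
Total executed instructions: 16.

16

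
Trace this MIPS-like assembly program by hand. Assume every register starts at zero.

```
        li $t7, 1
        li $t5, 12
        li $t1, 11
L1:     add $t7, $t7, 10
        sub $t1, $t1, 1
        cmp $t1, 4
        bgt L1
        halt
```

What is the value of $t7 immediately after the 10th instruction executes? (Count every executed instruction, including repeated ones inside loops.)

21

$t7=1
$t5=12
$t1=11
$t7=1+10=11
$t1=11-1=10
cmp $t1, 4  (cmp 10,4)
bgt L1: taken
$t7=11+10=21
$t1=10-1=9
cmp $t1, 4  (cmp 9,4)
After step 10: $t7 = 21.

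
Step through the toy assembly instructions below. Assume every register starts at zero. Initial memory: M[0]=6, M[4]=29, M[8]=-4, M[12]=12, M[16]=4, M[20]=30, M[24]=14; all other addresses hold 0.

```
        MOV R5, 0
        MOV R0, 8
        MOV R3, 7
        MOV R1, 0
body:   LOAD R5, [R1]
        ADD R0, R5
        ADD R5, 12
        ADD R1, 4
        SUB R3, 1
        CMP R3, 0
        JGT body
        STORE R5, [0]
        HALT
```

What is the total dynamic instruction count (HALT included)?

R5=0
R0=8
R3=7
R1=0
R5=M[0]=6
R0=8+6=14
R5=6+12=18
R1=0+4=4
R3=7-1=6
CMP R3, 0  (cmp 6,0)
JGT body: taken
R5=M[4]=29
R0=14+29=43
R5=29+12=41
R1=4+4=8
R3=6-1=5
CMP R3, 0  (cmp 5,0)
JGT body: taken
R5=M[8]=-4
R0=43+(-4)=39
R5=(-4)+12=8
R1=8+4=12
R3=5-1=4
CMP R3, 0  (cmp 4,0)
JGT body: taken
R5=M[12]=12
R0=39+12=51
R5=12+12=24
R1=12+4=16
R3=4-1=3
CMP R3, 0  (cmp 3,0)
JGT body: taken
R5=M[16]=4
R0=51+4=55
R5=4+12=16
R1=16+4=20
R3=3-1=2
CMP R3, 0  (cmp 2,0)
JGT body: taken
R5=M[20]=30
R0=55+30=85
R5=30+12=42
R1=20+4=24
R3=2-1=1
CMP R3, 0  (cmp 1,0)
JGT body: taken
R5=M[24]=14
R0=85+14=99
R5=14+12=26
R1=24+4=28
R3=1-1=0
CMP R3, 0  (cmp 0,0)
JGT body: not taken
STORE R5, [0] → M[0]=26
halt.
Total executed instructions: 55.

55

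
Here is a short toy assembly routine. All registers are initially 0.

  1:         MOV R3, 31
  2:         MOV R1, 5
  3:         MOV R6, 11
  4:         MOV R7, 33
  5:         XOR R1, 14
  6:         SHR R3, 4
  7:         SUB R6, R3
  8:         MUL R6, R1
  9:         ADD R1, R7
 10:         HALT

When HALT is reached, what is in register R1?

44

R3=31
R1=5
R6=11
R7=33
R1=5^14=11
R3=31>>4=1
R6=11-1=10
R6=10*11=110
R1=11+33=44
halt.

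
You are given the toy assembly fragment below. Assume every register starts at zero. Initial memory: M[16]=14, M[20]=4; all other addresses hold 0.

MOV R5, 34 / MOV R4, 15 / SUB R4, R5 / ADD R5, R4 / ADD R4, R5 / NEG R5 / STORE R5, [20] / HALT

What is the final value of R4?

-4

MOV R5, 34 → R5=34
MOV R4, 15 → R4=15
SUB R4, R5 → R4=15-34=-19
ADD R5, R4 → R5=34+(-19)=15
ADD R4, R5 → R4=(-19)+15=-4
NEG R5 → R5=-(15)=-15
STORE R5, [20] → M[20]=-15
halt.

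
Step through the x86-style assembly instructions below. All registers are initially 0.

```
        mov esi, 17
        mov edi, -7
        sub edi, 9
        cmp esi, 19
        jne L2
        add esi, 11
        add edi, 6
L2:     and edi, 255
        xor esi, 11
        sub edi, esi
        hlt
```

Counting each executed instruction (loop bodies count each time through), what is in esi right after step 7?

esi=17
edi=-7
edi=(-7)-9=-16
cmp esi, 19  (cmp 17,19)
jne L2: taken
edi=(-16)&255=240
esi=17^11=26
After step 7: esi = 26.

26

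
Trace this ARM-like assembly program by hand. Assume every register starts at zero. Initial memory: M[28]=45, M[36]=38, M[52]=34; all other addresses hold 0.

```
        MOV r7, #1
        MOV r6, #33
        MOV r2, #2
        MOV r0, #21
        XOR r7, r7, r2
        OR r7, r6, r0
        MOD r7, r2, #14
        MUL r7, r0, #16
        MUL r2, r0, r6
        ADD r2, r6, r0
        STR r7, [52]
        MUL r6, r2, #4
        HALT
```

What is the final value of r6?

r7=1
r6=33
r2=2
r0=21
r7=1^2=3
r7=33|21=53
r7=2%14=2
r7=21*16=336
r2=21*33=693
r2=33+21=54
STR r7, [52] → M[52]=336
r6=54*4=216
halt.

216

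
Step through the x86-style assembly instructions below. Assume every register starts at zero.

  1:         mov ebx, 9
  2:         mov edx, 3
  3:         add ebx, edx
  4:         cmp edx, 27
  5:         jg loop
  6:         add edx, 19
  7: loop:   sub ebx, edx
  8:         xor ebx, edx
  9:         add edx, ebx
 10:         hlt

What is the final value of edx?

-10

after mov ebx, 9: ebx=9
after mov edx, 3: edx=3
after add ebx, edx: ebx=9+3=12
cmp edx, 27  (cmp 3,27)
jg loop: not taken
after add edx, 19: edx=3+19=22
after sub ebx, edx: ebx=12-22=-10
after xor ebx, edx: ebx=(-10)^22=-32
after add edx, ebx: edx=22+(-32)=-10
halt.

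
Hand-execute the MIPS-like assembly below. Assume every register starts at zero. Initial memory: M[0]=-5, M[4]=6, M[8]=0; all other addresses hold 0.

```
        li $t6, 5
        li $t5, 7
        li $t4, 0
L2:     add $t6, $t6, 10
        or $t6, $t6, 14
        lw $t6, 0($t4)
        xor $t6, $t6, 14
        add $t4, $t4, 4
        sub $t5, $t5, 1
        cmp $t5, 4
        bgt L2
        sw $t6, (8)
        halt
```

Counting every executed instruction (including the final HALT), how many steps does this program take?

29

after li $t6, 5: $t6=5
after li $t5, 7: $t5=7
after li $t4, 0: $t4=0
after add $t6, $t6, 10: $t6=5+10=15
after or $t6, $t6, 14: $t6=15|14=15
after lw $t6, 0($t4): $t6=M[0]=-5
after xor $t6, $t6, 14: $t6=(-5)^14=-11
after add $t4, $t4, 4: $t4=0+4=4
after sub $t5, $t5, 1: $t5=7-1=6
cmp $t5, 4  (cmp 6,4)
bgt L2: taken
after add $t6, $t6, 10: $t6=(-11)+10=-1
after or $t6, $t6, 14: $t6=(-1)|14=-1
after lw $t6, 0($t4): $t6=M[4]=6
after xor $t6, $t6, 14: $t6=6^14=8
after add $t4, $t4, 4: $t4=4+4=8
after sub $t5, $t5, 1: $t5=6-1=5
cmp $t5, 4  (cmp 5,4)
bgt L2: taken
after add $t6, $t6, 10: $t6=8+10=18
after or $t6, $t6, 14: $t6=18|14=30
after lw $t6, 0($t4): $t6=M[8]=0
after xor $t6, $t6, 14: $t6=0^14=14
after add $t4, $t4, 4: $t4=8+4=12
after sub $t5, $t5, 1: $t5=5-1=4
cmp $t5, 4  (cmp 4,4)
bgt L2: not taken
sw $t6, (8) → M[8]=14
halt.
Total executed instructions: 29.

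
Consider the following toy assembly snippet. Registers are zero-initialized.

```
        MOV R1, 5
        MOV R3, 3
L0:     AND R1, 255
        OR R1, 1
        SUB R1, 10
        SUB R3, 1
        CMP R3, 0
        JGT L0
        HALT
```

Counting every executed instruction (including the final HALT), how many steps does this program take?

MOV R1, 5 → R1=5
MOV R3, 3 → R3=3
AND R1, 255 → R1=5&255=5
OR R1, 1 → R1=5|1=5
SUB R1, 10 → R1=5-10=-5
SUB R3, 1 → R3=3-1=2
CMP R3, 0  (cmp 2,0)
JGT L0: taken
AND R1, 255 → R1=(-5)&255=251
OR R1, 1 → R1=251|1=251
SUB R1, 10 → R1=251-10=241
SUB R3, 1 → R3=2-1=1
CMP R3, 0  (cmp 1,0)
JGT L0: taken
AND R1, 255 → R1=241&255=241
OR R1, 1 → R1=241|1=241
SUB R1, 10 → R1=241-10=231
SUB R3, 1 → R3=1-1=0
CMP R3, 0  (cmp 0,0)
JGT L0: not taken
halt.
Total executed instructions: 21.

21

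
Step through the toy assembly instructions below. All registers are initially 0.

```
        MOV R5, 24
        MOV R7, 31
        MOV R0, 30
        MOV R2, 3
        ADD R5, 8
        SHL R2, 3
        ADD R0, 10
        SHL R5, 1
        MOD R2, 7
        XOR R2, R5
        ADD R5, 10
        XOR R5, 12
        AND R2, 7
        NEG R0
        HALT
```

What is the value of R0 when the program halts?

MOV R5, 24 → R5=24
MOV R7, 31 → R7=31
MOV R0, 30 → R0=30
MOV R2, 3 → R2=3
ADD R5, 8 → R5=24+8=32
SHL R2, 3 → R2=3<<3=24
ADD R0, 10 → R0=30+10=40
SHL R5, 1 → R5=32<<1=64
MOD R2, 7 → R2=24%7=3
XOR R2, R5 → R2=3^64=67
ADD R5, 10 → R5=64+10=74
XOR R5, 12 → R5=74^12=70
AND R2, 7 → R2=67&7=3
NEG R0 → R0=-(40)=-40
halt.

-40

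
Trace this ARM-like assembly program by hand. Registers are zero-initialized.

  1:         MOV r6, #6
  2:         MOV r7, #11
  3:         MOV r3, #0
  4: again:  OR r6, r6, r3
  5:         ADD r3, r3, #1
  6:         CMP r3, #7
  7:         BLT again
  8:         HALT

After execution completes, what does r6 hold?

MOV r6, #6 → r6=6
MOV r7, #11 → r7=11
MOV r3, #0 → r3=0
OR r6, r6, r3 → r6=6|0=6
ADD r3, r3, #1 → r3=0+1=1
CMP r3, #7  (cmp 1,7)
BLT again: taken
OR r6, r6, r3 → r6=6|1=7
ADD r3, r3, #1 → r3=1+1=2
CMP r3, #7  (cmp 2,7)
BLT again: taken
OR r6, r6, r3 → r6=7|2=7
ADD r3, r3, #1 → r3=2+1=3
CMP r3, #7  (cmp 3,7)
BLT again: taken
OR r6, r6, r3 → r6=7|3=7
ADD r3, r3, #1 → r3=3+1=4
CMP r3, #7  (cmp 4,7)
BLT again: taken
OR r6, r6, r3 → r6=7|4=7
ADD r3, r3, #1 → r3=4+1=5
CMP r3, #7  (cmp 5,7)
BLT again: taken
OR r6, r6, r3 → r6=7|5=7
ADD r3, r3, #1 → r3=5+1=6
CMP r3, #7  (cmp 6,7)
BLT again: taken
OR r6, r6, r3 → r6=7|6=7
ADD r3, r3, #1 → r3=6+1=7
CMP r3, #7  (cmp 7,7)
BLT again: not taken
halt.

7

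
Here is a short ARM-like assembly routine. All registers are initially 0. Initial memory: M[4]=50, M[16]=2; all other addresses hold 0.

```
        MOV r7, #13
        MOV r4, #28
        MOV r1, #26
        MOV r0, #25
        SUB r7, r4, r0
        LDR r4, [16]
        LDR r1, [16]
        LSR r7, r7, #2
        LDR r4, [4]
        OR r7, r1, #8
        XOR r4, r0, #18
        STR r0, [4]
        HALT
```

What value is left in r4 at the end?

MOV r7, #13 → r7=13
MOV r4, #28 → r4=28
MOV r1, #26 → r1=26
MOV r0, #25 → r0=25
SUB r7, r4, r0 → r7=28-25=3
LDR r4, [16] → r4=M[16]=2
LDR r1, [16] → r1=M[16]=2
LSR r7, r7, #2 → r7=3>>2=0
LDR r4, [4] → r4=M[4]=50
OR r7, r1, #8 → r7=2|8=10
XOR r4, r0, #18 → r4=25^18=11
STR r0, [4] → M[4]=25
halt.

11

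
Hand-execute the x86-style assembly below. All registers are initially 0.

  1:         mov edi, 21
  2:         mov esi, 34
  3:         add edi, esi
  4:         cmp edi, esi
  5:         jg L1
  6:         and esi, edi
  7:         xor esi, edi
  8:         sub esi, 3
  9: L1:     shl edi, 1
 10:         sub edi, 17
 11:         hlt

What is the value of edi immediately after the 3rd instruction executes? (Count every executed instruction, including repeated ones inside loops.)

55

edi=21
esi=34
edi=21+34=55
After step 3: edi = 55.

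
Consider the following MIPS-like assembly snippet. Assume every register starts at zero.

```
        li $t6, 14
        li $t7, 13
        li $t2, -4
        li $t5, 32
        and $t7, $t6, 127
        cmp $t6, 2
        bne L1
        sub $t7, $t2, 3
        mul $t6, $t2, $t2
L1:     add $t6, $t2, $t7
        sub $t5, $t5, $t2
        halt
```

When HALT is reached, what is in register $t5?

after li $t6, 14: $t6=14
after li $t7, 13: $t7=13
after li $t2, -4: $t2=-4
after li $t5, 32: $t5=32
after and $t7, $t6, 127: $t7=14&127=14
cmp $t6, 2  (cmp 14,2)
bne L1: taken
after add $t6, $t2, $t7: $t6=(-4)+14=10
after sub $t5, $t5, $t2: $t5=32-(-4)=36
halt.

36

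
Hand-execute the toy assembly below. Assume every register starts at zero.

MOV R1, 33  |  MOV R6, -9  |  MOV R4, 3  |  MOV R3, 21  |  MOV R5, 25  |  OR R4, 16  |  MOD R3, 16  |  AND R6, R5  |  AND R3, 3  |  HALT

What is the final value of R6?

after MOV R1, 33: R1=33
after MOV R6, -9: R6=-9
after MOV R4, 3: R4=3
after MOV R3, 21: R3=21
after MOV R5, 25: R5=25
after OR R4, 16: R4=3|16=19
after MOD R3, 16: R3=21%16=5
after AND R6, R5: R6=(-9)&25=17
after AND R3, 3: R3=5&3=1
halt.

17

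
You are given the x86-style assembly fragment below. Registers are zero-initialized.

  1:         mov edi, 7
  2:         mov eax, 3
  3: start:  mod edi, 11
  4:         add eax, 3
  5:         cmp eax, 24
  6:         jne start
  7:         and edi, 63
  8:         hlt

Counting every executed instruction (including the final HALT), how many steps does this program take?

32

mov edi, 7 → edi=7
mov eax, 3 → eax=3
mod edi, 11 → edi=7%11=7
add eax, 3 → eax=3+3=6
cmp eax, 24  (cmp 6,24)
jne start: taken
mod edi, 11 → edi=7%11=7
add eax, 3 → eax=6+3=9
cmp eax, 24  (cmp 9,24)
jne start: taken
mod edi, 11 → edi=7%11=7
add eax, 3 → eax=9+3=12
cmp eax, 24  (cmp 12,24)
jne start: taken
mod edi, 11 → edi=7%11=7
add eax, 3 → eax=12+3=15
cmp eax, 24  (cmp 15,24)
jne start: taken
mod edi, 11 → edi=7%11=7
add eax, 3 → eax=15+3=18
cmp eax, 24  (cmp 18,24)
jne start: taken
mod edi, 11 → edi=7%11=7
add eax, 3 → eax=18+3=21
cmp eax, 24  (cmp 21,24)
jne start: taken
mod edi, 11 → edi=7%11=7
add eax, 3 → eax=21+3=24
cmp eax, 24  (cmp 24,24)
jne start: not taken
and edi, 63 → edi=7&63=7
halt.
Total executed instructions: 32.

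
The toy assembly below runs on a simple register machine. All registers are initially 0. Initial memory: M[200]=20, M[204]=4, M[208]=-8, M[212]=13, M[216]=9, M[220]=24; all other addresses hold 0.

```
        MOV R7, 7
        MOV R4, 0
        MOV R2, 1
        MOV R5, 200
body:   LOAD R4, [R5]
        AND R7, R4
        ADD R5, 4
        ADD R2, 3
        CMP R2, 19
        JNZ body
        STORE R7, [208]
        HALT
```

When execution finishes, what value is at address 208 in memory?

0

MOV R7, 7 → R7=7
MOV R4, 0 → R4=0
MOV R2, 1 → R2=1
MOV R5, 200 → R5=200
LOAD R4, [R5] → R4=M[200]=20
AND R7, R4 → R7=7&20=4
ADD R5, 4 → R5=200+4=204
ADD R2, 3 → R2=1+3=4
CMP R2, 19  (cmp 4,19)
JNZ body: taken
LOAD R4, [R5] → R4=M[204]=4
AND R7, R4 → R7=4&4=4
ADD R5, 4 → R5=204+4=208
ADD R2, 3 → R2=4+3=7
CMP R2, 19  (cmp 7,19)
JNZ body: taken
LOAD R4, [R5] → R4=M[208]=-8
AND R7, R4 → R7=4&(-8)=0
ADD R5, 4 → R5=208+4=212
ADD R2, 3 → R2=7+3=10
CMP R2, 19  (cmp 10,19)
JNZ body: taken
LOAD R4, [R5] → R4=M[212]=13
AND R7, R4 → R7=0&13=0
ADD R5, 4 → R5=212+4=216
ADD R2, 3 → R2=10+3=13
CMP R2, 19  (cmp 13,19)
JNZ body: taken
LOAD R4, [R5] → R4=M[216]=9
AND R7, R4 → R7=0&9=0
ADD R5, 4 → R5=216+4=220
ADD R2, 3 → R2=13+3=16
CMP R2, 19  (cmp 16,19)
JNZ body: taken
LOAD R4, [R5] → R4=M[220]=24
AND R7, R4 → R7=0&24=0
ADD R5, 4 → R5=220+4=224
ADD R2, 3 → R2=16+3=19
CMP R2, 19  (cmp 19,19)
JNZ body: not taken
STORE R7, [208] → M[208]=0
halt.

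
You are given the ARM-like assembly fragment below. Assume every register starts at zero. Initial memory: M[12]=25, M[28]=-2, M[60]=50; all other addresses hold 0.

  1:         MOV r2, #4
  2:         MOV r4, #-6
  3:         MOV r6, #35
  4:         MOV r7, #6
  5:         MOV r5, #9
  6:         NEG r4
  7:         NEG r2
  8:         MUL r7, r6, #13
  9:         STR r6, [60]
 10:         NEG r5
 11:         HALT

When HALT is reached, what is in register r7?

MOV r2, #4 → r2=4
MOV r4, #-6 → r4=-6
MOV r6, #35 → r6=35
MOV r7, #6 → r7=6
MOV r5, #9 → r5=9
NEG r4 → r4=-(-6)=6
NEG r2 → r2=-(4)=-4
MUL r7, r6, #13 → r7=35*13=455
STR r6, [60] → M[60]=35
NEG r5 → r5=-(9)=-9
halt.

455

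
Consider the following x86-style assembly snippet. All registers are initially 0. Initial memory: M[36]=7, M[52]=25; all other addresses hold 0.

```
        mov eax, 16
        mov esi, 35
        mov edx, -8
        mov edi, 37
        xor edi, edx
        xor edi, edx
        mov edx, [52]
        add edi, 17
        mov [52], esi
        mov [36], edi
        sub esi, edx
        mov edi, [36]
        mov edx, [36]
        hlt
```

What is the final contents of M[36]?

eax=16
esi=35
edx=-8
edi=37
edi=37^(-8)=-35
edi=(-35)^(-8)=37
edx=M[52]=25
edi=37+17=54
mov [52], esi → M[52]=35
mov [36], edi → M[36]=54
esi=35-25=10
edi=M[36]=54
edx=M[36]=54
halt.

54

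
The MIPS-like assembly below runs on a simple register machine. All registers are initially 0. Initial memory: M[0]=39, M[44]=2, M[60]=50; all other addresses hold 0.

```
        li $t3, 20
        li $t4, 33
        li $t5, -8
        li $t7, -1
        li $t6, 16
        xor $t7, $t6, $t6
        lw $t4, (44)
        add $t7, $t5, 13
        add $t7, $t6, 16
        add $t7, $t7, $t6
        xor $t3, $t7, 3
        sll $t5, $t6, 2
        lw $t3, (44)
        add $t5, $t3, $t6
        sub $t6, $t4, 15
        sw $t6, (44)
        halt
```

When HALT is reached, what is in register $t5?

18

$t3=20
$t4=33
$t5=-8
$t7=-1
$t6=16
$t7=16^16=0
$t4=M[44]=2
$t7=(-8)+13=5
$t7=16+16=32
$t7=32+16=48
$t3=48^3=51
$t5=16<<2=64
$t3=M[44]=2
$t5=2+16=18
$t6=2-15=-13
sw $t6, (44) → M[44]=-13
halt.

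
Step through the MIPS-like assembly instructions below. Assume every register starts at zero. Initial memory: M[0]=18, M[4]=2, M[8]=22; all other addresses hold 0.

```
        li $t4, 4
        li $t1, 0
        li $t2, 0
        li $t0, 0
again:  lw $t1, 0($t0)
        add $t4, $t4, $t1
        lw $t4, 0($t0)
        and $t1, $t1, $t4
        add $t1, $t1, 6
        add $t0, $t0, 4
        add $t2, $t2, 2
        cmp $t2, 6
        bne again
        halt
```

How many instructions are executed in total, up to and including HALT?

after li $t4, 4: $t4=4
after li $t1, 0: $t1=0
after li $t2, 0: $t2=0
after li $t0, 0: $t0=0
after lw $t1, 0($t0): $t1=M[0]=18
after add $t4, $t4, $t1: $t4=4+18=22
after lw $t4, 0($t0): $t4=M[0]=18
after and $t1, $t1, $t4: $t1=18&18=18
after add $t1, $t1, 6: $t1=18+6=24
after add $t0, $t0, 4: $t0=0+4=4
after add $t2, $t2, 2: $t2=0+2=2
cmp $t2, 6  (cmp 2,6)
bne again: taken
after lw $t1, 0($t0): $t1=M[4]=2
after add $t4, $t4, $t1: $t4=18+2=20
after lw $t4, 0($t0): $t4=M[4]=2
after and $t1, $t1, $t4: $t1=2&2=2
after add $t1, $t1, 6: $t1=2+6=8
after add $t0, $t0, 4: $t0=4+4=8
after add $t2, $t2, 2: $t2=2+2=4
cmp $t2, 6  (cmp 4,6)
bne again: taken
after lw $t1, 0($t0): $t1=M[8]=22
after add $t4, $t4, $t1: $t4=2+22=24
after lw $t4, 0($t0): $t4=M[8]=22
after and $t1, $t1, $t4: $t1=22&22=22
after add $t1, $t1, 6: $t1=22+6=28
after add $t0, $t0, 4: $t0=8+4=12
after add $t2, $t2, 2: $t2=4+2=6
cmp $t2, 6  (cmp 6,6)
bne again: not taken
halt.
Total executed instructions: 32.

32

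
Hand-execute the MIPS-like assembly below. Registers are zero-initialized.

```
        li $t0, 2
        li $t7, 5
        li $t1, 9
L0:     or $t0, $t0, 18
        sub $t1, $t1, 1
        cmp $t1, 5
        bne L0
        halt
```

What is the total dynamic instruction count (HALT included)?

li $t0, 2 → $t0=2
li $t7, 5 → $t7=5
li $t1, 9 → $t1=9
or $t0, $t0, 18 → $t0=2|18=18
sub $t1, $t1, 1 → $t1=9-1=8
cmp $t1, 5  (cmp 8,5)
bne L0: taken
or $t0, $t0, 18 → $t0=18|18=18
sub $t1, $t1, 1 → $t1=8-1=7
cmp $t1, 5  (cmp 7,5)
bne L0: taken
or $t0, $t0, 18 → $t0=18|18=18
sub $t1, $t1, 1 → $t1=7-1=6
cmp $t1, 5  (cmp 6,5)
bne L0: taken
or $t0, $t0, 18 → $t0=18|18=18
sub $t1, $t1, 1 → $t1=6-1=5
cmp $t1, 5  (cmp 5,5)
bne L0: not taken
halt.
Total executed instructions: 20.

20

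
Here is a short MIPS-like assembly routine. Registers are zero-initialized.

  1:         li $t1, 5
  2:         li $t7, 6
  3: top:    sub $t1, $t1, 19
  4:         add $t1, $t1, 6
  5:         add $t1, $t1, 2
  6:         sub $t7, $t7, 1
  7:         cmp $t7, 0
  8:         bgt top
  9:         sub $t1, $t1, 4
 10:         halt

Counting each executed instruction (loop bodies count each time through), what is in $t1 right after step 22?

after li $t1, 5: $t1=5
after li $t7, 6: $t7=6
after sub $t1, $t1, 19: $t1=5-19=-14
after add $t1, $t1, 6: $t1=(-14)+6=-8
after add $t1, $t1, 2: $t1=(-8)+2=-6
after sub $t7, $t7, 1: $t7=6-1=5
cmp $t7, 0  (cmp 5,0)
bgt top: taken
after sub $t1, $t1, 19: $t1=(-6)-19=-25
after add $t1, $t1, 6: $t1=(-25)+6=-19
after add $t1, $t1, 2: $t1=(-19)+2=-17
after sub $t7, $t7, 1: $t7=5-1=4
cmp $t7, 0  (cmp 4,0)
bgt top: taken
after sub $t1, $t1, 19: $t1=(-17)-19=-36
after add $t1, $t1, 6: $t1=(-36)+6=-30
after add $t1, $t1, 2: $t1=(-30)+2=-28
after sub $t7, $t7, 1: $t7=4-1=3
cmp $t7, 0  (cmp 3,0)
bgt top: taken
after sub $t1, $t1, 19: $t1=(-28)-19=-47
after add $t1, $t1, 6: $t1=(-47)+6=-41
After step 22: $t1 = -41.

-41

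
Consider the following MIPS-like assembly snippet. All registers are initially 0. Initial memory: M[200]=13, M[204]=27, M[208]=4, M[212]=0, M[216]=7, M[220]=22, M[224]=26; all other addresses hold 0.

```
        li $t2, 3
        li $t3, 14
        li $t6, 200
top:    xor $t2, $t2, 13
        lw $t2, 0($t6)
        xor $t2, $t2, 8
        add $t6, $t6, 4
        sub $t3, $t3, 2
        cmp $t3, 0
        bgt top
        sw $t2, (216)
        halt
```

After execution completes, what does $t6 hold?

228

$t2=3
$t3=14
$t6=200
$t2=3^13=14
$t2=M[200]=13
$t2=13^8=5
$t6=200+4=204
$t3=14-2=12
cmp $t3, 0  (cmp 12,0)
bgt top: taken
$t2=5^13=8
$t2=M[204]=27
$t2=27^8=19
$t6=204+4=208
$t3=12-2=10
cmp $t3, 0  (cmp 10,0)
bgt top: taken
$t2=19^13=30
$t2=M[208]=4
$t2=4^8=12
$t6=208+4=212
$t3=10-2=8
cmp $t3, 0  (cmp 8,0)
bgt top: taken
$t2=12^13=1
$t2=M[212]=0
$t2=0^8=8
$t6=212+4=216
$t3=8-2=6
cmp $t3, 0  (cmp 6,0)
bgt top: taken
$t2=8^13=5
$t2=M[216]=7
$t2=7^8=15
$t6=216+4=220
$t3=6-2=4
cmp $t3, 0  (cmp 4,0)
bgt top: taken
$t2=15^13=2
$t2=M[220]=22
$t2=22^8=30
$t6=220+4=224
$t3=4-2=2
cmp $t3, 0  (cmp 2,0)
bgt top: taken
$t2=30^13=19
$t2=M[224]=26
$t2=26^8=18
$t6=224+4=228
$t3=2-2=0
cmp $t3, 0  (cmp 0,0)
bgt top: not taken
sw $t2, (216) → M[216]=18
halt.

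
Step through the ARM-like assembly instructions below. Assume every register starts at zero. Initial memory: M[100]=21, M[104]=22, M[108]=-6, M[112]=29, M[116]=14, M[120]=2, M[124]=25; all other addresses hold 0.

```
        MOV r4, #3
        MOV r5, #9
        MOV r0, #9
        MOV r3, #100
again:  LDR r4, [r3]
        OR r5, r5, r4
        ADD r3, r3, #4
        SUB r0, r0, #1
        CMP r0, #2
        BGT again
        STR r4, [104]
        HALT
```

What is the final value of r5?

r4=3
r5=9
r0=9
r3=100
r4=M[100]=21
r5=9|21=29
r3=100+4=104
r0=9-1=8
CMP r0, #2  (cmp 8,2)
BGT again: taken
r4=M[104]=22
r5=29|22=31
r3=104+4=108
r0=8-1=7
CMP r0, #2  (cmp 7,2)
BGT again: taken
r4=M[108]=-6
r5=31|(-6)=-1
r3=108+4=112
r0=7-1=6
CMP r0, #2  (cmp 6,2)
BGT again: taken
r4=M[112]=29
r5=(-1)|29=-1
r3=112+4=116
r0=6-1=5
CMP r0, #2  (cmp 5,2)
BGT again: taken
r4=M[116]=14
r5=(-1)|14=-1
r3=116+4=120
r0=5-1=4
CMP r0, #2  (cmp 4,2)
BGT again: taken
r4=M[120]=2
r5=(-1)|2=-1
r3=120+4=124
r0=4-1=3
CMP r0, #2  (cmp 3,2)
BGT again: taken
r4=M[124]=25
r5=(-1)|25=-1
r3=124+4=128
r0=3-1=2
CMP r0, #2  (cmp 2,2)
BGT again: not taken
STR r4, [104] → M[104]=25
halt.

-1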